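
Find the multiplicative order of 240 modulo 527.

By Lagrange's theorem, ord_527(240) divides φ(527) = φ(17·31) = (17−1)·(31−1) = 16·30 = 480 = 2^5 · 3 · 5.
Divisors of 480: 1, 2, 3, 4, 5, 6, 8, 10, 12, 15, 16, 20, 24, 30, 32, 40, 48, 60, 80, 96, 120, 160, 240, 480.
Test each divisor d:
240^1 ≡ 240 (mod 527)
240^2 ≡ 157 (mod 527)
240^3 ≡ 263 (mod 527)
240^4 ≡ 407 (mod 527)
240^5 ≡ 185 (mod 527)
240^6 ≡ 132 (mod 527)
240^8 ≡ 171 (mod 527)
240^10 ≡ 497 (mod 527)
240^12 ≡ 33 (mod 527)
240^15 ≡ 247 (mod 527)
240^16 ≡ 256 (mod 527)
240^20 ≡ 373 (mod 527)
240^24 ≡ 35 (mod 527)
240^30 ≡ 404 (mod 527)
240^32 ≡ 188 (mod 527)
240^40 ≡ 1 (mod 527) ✓
So ord_527(240) = 40.

40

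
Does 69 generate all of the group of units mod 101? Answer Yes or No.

φ(101) = 101 − 1 = 100 = 2^2 · 5^2.
It suffices to check that the order of 69 is not a proper divisor of 100: compute 69^(100/q) for q ∈ {2, 5}.
69^50 ≡ 100 (mod 101)  [q = 2: ≢ 1 ✓]
69^20 ≡ 1 (mod 101)  [q = 5: ≡ 1 ✗]
Since 69^20 ≡ 1, the order of 69 divides 20 < 100, so 69 is not a primitive root.

No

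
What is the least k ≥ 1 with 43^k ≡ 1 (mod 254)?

By Lagrange's theorem, ord_254(43) divides φ(254) = φ(2)·φ(127) = 1·126 = 126 = 2 · 3^2 · 7.
Divisors of 126: 1, 2, 3, 6, 7, 9, 14, 18, 21, 42, 63, 126.
Check 43^d mod 254 for each divisor in increasing order:
43^1 ≡ 43 (mod 254)
43^2 ≡ 71 (mod 254)
43^3 ≡ 5 (mod 254)
43^6 ≡ 25 (mod 254)
43^7 ≡ 59 (mod 254)
43^9 ≡ 125 (mod 254)
43^14 ≡ 179 (mod 254)
43^18 ≡ 131 (mod 254)
43^21 ≡ 147 (mod 254)
43^42 ≡ 19 (mod 254)
43^63 ≡ 253 (mod 254)
43^126 ≡ 1 (mod 254) ✓
The smallest such exponent is 126, so the order of 43 is 126.

126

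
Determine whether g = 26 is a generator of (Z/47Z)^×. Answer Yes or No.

Yes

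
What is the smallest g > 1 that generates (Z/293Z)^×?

2

φ(293) = 293 − 1 = 292 = 2^2 · 73.
Test candidates g = 2, 3, … against the prime factors q ∈ {2, 73} of φ(293): g is a generator iff g^(292/q) ≢ 1 for every such q.
g = 2: 2^146 ≡ 292; 2^4 ≡ 16 — none is 1, so 2 is a primitive root.
Hence the least primitive root of 293 is 2.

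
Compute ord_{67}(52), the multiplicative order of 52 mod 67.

By Lagrange's theorem, ord_67(52) divides φ(67) = 67 − 1 = 66 = 2 · 3 · 11.
Divisors of 66: 1, 2, 3, 6, 11, 22, 33, 66.
Evaluate successive powers at the divisors of 66:
52^1 ≡ 52
52^2 ≡ 24
52^3 ≡ 42
52^6 ≡ 22
52^11 ≡ 66
52^22 ≡ 1
Therefore the multiplicative order of 52 modulo 67 is 22.

22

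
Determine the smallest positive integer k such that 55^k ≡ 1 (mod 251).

Since 55 ∈ (Z/251Z)^×, its order divides φ(251) = 251 − 1 = 250 = 2 · 5^3.
Divisors of 250: 1, 2, 5, 10, 25, 50, 125, 250.
Evaluate successive powers at the divisors of 250:
55^1 ≡ 55 (mod 251)
55^2 ≡ 13 (mod 251)
55^5 ≡ 8 (mod 251)
55^10 ≡ 64 (mod 251)
55^25 ≡ 138 (mod 251)
55^50 ≡ 219 (mod 251)
55^125 ≡ 250 (mod 251)
55^250 ≡ 1 (mod 251) ✓
So ord_251(55) = 250.

250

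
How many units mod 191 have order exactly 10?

4

φ(191) = 191 − 1 = 190 = 2 · 5 · 19.
(Z/191Z)^× is cyclic (|G| = 190); a cyclic group of order m has exactly φ(d) elements of each order d | m, and none otherwise.
10 = 2 · 5 divides 190, and φ(10) = 4.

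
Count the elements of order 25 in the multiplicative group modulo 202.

20

φ(202) = φ(2)·φ(101) = 1·100 = 100 = 2^2 · 5^2.
In a cyclic group of order 100, there are φ(d) elements of order d for each divisor d of 100, and zero for non-divisors.
25 = 5^2 divides 100, and φ(25) = 20.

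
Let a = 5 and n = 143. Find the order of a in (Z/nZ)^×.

Since 5 ∈ (Z/143Z)^×, its order divides φ(143) = φ(11·13) = (11−1)·(13−1) = 10·12 = 120 = 2^3 · 3 · 5.
Divisors of 120: 1, 2, 3, 4, 5, 6, 8, 10, 12, 15, 20, 24, 30, 40, 60, 120.
Evaluate successive powers at the divisors of 120:
5^1 ≡ 5 (mod 143)
5^2 ≡ 25 (mod 143)
5^3 ≡ 125 (mod 143)
5^4 ≡ 53 (mod 143)
5^5 ≡ 122 (mod 143)
5^6 ≡ 38 (mod 143)
5^8 ≡ 92 (mod 143)
5^10 ≡ 12 (mod 143)
5^12 ≡ 14 (mod 143)
5^15 ≡ 34 (mod 143)
5^20 ≡ 1 (mod 143) ✓
So ord_143(5) = 20.

20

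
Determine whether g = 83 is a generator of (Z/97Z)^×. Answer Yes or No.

Yes

φ(97) = 97 − 1 = 96 = 2^5 · 3.
Test 83^(96/q) mod 97 for each prime factor q of 96:
83^48 ≡ 96 (mod 97)  [q = 2: ≢ 1 ✓]
83^32 ≡ 61 (mod 97)  [q = 3: ≢ 1 ✓]
None equal 1, so ord_97(83) = 96: 83 is a primitive root.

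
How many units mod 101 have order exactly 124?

φ(101) = 101 − 1 = 100 = 2^2 · 5^2.
(Z/101Z)^× is cyclic (|G| = 100); a cyclic group of order m has exactly φ(d) elements of each order d | m, and none otherwise.
Here 100 is not a multiple of 124, so there are no elements of order 124.

0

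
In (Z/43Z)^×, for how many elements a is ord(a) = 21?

12

φ(43) = 43 − 1 = 42 = 2 · 3 · 7.
In a cyclic group of order 42, there are φ(d) elements of order d for each divisor d of 42, and zero for non-divisors.
21 = 3 · 7 divides 42, and φ(21) = 12.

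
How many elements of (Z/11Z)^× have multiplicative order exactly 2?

1

φ(11) = 11 − 1 = 10 = 2 · 5.
Since (Z/11Z)^× is cyclic of order 10, the number of elements of order d is φ(d) when d | 10 and 0 otherwise.
2 | 10, and φ(2) = 2 − 1 = 1.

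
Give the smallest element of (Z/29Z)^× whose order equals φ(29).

2

φ(29) = 29 − 1 = 28 = 2^2 · 7.
g is a primitive root iff g^(28/q) ≢ 1 (mod 29) for each prime q ∈ {2, 7}.
g = 2: 2^14 ≡ 28; 2^4 ≡ 16 — none is 1, so 2 is a primitive root.
The smallest primitive root modulo 29 is 2.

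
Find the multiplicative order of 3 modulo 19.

18

By Lagrange's theorem, ord_19(3) divides φ(19) = 19 − 1 = 18 = 2 · 3^2.
Divisors of 18: 1, 2, 3, 6, 9, 18.
Evaluate successive powers at the divisors of 18:
3^1 ≡ 3 (mod 19)
3^2 ≡ 9 (mod 19)
3^3 ≡ 8 (mod 19)
3^6 ≡ 7 (mod 19)
3^9 ≡ 18 (mod 19)
3^18 ≡ 1 (mod 19) ✓
So ord_19(3) = 18.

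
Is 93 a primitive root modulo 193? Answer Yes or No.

No

φ(193) = 193 − 1 = 192 = 2^6 · 3.
Test 93^(192/q) mod 193 for each prime factor q of 192:
93^96 ≡ 1 (mod 193)  [q = 2: ≡ 1 ✗]
93^64 ≡ 84 (mod 193)  [q = 3: ≢ 1 ✓]
The check at q = 2 fails, so 93 generates a proper subgroup.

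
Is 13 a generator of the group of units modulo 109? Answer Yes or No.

Yes

φ(109) = 109 − 1 = 108 = 2^2 · 3^3.
Test 13^(108/q) mod 109 for each prime factor q of 108:
13^54 ≡ 108 (mod 109)  [q = 2: ≢ 1 ✓]
13^36 ≡ 63 (mod 109)  [q = 3: ≢ 1 ✓]
Every test exponent gives a nontrivial residue, hence 13 generates the full group.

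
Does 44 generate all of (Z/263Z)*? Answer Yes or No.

No

φ(263) = 263 − 1 = 262 = 2 · 131.
An element g generates (Z/263Z)^× iff g^(262/q) ≢ 1 (mod 263) for each prime q ∈ {2, 131}.
44^131 ≡ 1 (mod 263)  [q = 2: ≡ 1 ✗]
44^2 ≡ 95 (mod 263)  [q = 131: ≢ 1 ✓]
The check at q = 2 fails, so 44 generates a proper subgroup.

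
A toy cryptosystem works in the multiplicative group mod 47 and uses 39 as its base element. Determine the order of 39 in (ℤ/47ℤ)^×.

46

The order of 39 must divide φ(47) = 47 − 1 = 46 = 2 · 23.
Divisors of 46: 1, 2, 23, 46.
Test each divisor d:
39^1 ≡ 39
39^2 ≡ 17
39^23 ≡ 46
39^46 ≡ 1
The smallest such exponent is 46, so the order of 39 is 46.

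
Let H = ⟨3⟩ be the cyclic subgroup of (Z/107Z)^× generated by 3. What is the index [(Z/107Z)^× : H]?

2

Since 3 ∈ (Z/107Z)^×, its order divides φ(107) = 107 − 1 = 106 = 2 · 53.
Divisors of 106: 1, 2, 53, 106.
Compute 3^d (mod 107) for the divisors d until we hit 1:
3^1 ≡ 3 (mod 107)
3^2 ≡ 9 (mod 107)
3^53 ≡ 1 (mod 107) ✓
So ord_107(3) = 53, hence |⟨3⟩| = 53.
The index is φ(107) / ord(3) = 106 / 53 = 2.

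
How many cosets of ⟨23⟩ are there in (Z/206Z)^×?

6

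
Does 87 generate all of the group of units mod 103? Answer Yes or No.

Yes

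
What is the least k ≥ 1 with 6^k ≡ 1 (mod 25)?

5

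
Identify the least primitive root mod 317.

2

φ(317) = 317 − 1 = 316 = 2^2 · 79.
Test candidates g = 2, 3, … against the prime factors q ∈ {2, 79} of φ(317): g is a generator iff g^(316/q) ≢ 1 for every such q.
g = 2: 2^158 ≡ 316; 2^4 ≡ 16 — none is 1, so 2 is a primitive root.
The smallest primitive root modulo 317 is 2.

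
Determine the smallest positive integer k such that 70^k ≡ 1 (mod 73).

12

Since 70 ∈ (Z/73Z)^×, its order divides φ(73) = 73 − 1 = 72 = 2^3 · 3^2.
Divisors of 72: 1, 2, 3, 4, 6, 8, 9, 12, 18, 24, 36, 72.
Check 70^d mod 73 for each divisor in increasing order:
70^1 ≡ 70 (mod 73)
70^2 ≡ 9 (mod 73)
70^3 ≡ 46 (mod 73)
70^4 ≡ 8 (mod 73)
70^6 ≡ 72 (mod 73)
70^8 ≡ 64 (mod 73)
70^9 ≡ 27 (mod 73)
70^12 ≡ 1 (mod 73) ✓
So ord_73(70) = 12.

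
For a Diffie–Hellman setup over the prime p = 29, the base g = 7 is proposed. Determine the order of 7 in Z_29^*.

7

Since 7 ∈ (Z/29Z)^×, its order divides φ(29) = 29 − 1 = 28 = 2^2 · 7.
Divisors of 28: 1, 2, 4, 7, 14, 28.
Test each divisor d:
7^1 ≡ 7 (mod 29)
7^2 ≡ 20 (mod 29)
7^4 ≡ 23 (mod 29)
7^7 ≡ 1 (mod 29) ✓
Therefore the multiplicative order of 7 modulo 29 is 7.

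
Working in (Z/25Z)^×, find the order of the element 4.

The order of 4 must divide φ(25) = φ(5^2) = 5·(5−1) = 20 = 2^2 · 5.
Divisors of 20: 1, 2, 4, 5, 10, 20.
Evaluate successive powers at the divisors of 20:
4^1 ≡ 4 (mod 25)
4^2 ≡ 16 (mod 25)
4^4 ≡ 6 (mod 25)
4^5 ≡ 24 (mod 25)
4^10 ≡ 1 (mod 25) ✓
The smallest such exponent is 10, so the order of 4 is 10.

10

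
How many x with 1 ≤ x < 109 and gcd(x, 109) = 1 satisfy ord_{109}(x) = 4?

2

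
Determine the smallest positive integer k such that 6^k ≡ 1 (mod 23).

11

Since 6 ∈ (Z/23Z)^×, its order divides φ(23) = 23 − 1 = 22 = 2 · 11.
Divisors of 22: 1, 2, 11, 22.
Test each divisor d:
6^1 ≡ 6 (mod 23)
6^2 ≡ 13 (mod 23)
6^11 ≡ 1 (mod 23) ✓
The smallest such exponent is 11, so the order of 6 is 11.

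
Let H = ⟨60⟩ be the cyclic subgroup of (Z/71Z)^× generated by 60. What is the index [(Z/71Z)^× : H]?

2

The order of 60 must divide φ(71) = 71 − 1 = 70 = 2 · 5 · 7.
Divisors of 70: 1, 2, 5, 7, 10, 14, 35, 70.
Check 60^d mod 71 for each divisor in increasing order:
60^1 ≡ 60 (mod 71)
60^2 ≡ 50 (mod 71)
60^5 ≡ 48 (mod 71)
60^7 ≡ 57 (mod 71)
60^10 ≡ 32 (mod 71)
60^14 ≡ 54 (mod 71)
60^35 ≡ 1 (mod 71) ✓
So ord_71(60) = 35, hence |⟨60⟩| = 35.
Index = |(Z/71Z)^×| / |⟨60⟩| = 70 / 35 = 2.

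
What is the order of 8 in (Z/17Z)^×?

8

By Lagrange's theorem, ord_17(8) divides φ(17) = 17 − 1 = 16 = 2^4.
Divisors of 16: 1, 2, 4, 8, 16.
Check 8^d mod 17 for each divisor in increasing order:
8^1 ≡ 8
8^2 ≡ 13
8^4 ≡ 16
8^8 ≡ 1
The smallest such exponent is 8, so the order of 8 is 8.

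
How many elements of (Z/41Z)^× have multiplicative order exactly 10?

φ(41) = 41 − 1 = 40 = 2^3 · 5.
(Z/41Z)^× is cyclic (|G| = 40); a cyclic group of order m has exactly φ(d) elements of each order d | m, and none otherwise.
10 = 2 · 5 divides 40, and φ(10) = 4.

4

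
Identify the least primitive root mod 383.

φ(383) = 383 − 1 = 382 = 2 · 191.
Test candidates g = 2, 3, … against the prime factors q ∈ {2, 191} of φ(383): g is a generator iff g^(382/q) ≢ 1 for every such q.
g = 2: 2^191 ≡ 1 — hits 1, so not a primitive root.
g = 3: 3^191 ≡ 1 — hits 1, so not a primitive root.
g = 4: 4^191 ≡ 1 — hits 1, so not a primitive root.
g = 5: 5^191 ≡ 382; 5^2 ≡ 25 — none is 1, so 5 is a primitive root.
Hence the least primitive root of 383 is 5.

5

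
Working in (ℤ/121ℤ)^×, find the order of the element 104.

55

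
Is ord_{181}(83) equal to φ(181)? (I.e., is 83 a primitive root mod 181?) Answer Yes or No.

Yes

φ(181) = 181 − 1 = 180 = 2^2 · 3^2 · 5.
83 is a primitive root mod 181 iff 83^(φ(181)/q) ≢ 1 for every prime q | φ(181), i.e. q ∈ {2, 3, 5}.
83^90 ≡ 180 (mod 181)  [q = 2: ≢ 1 ✓]
83^60 ≡ 48 (mod 181)  [q = 3: ≢ 1 ✓]
83^36 ≡ 59 (mod 181)  [q = 5: ≢ 1 ✓]
All checks pass, so 83 has order 180 and is a primitive root modulo 181.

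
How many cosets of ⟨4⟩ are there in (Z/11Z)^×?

2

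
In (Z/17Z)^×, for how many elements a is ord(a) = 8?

φ(17) = 17 − 1 = 16 = 2^4.
(Z/17Z)^× is cyclic (|G| = 16); a cyclic group of order m has exactly φ(d) elements of each order d | m, and none otherwise.
8 = 2^3 divides 16, and φ(8) = 4.

4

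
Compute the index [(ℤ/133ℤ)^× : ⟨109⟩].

By Lagrange's theorem, ord_133(109) divides φ(133) = φ(7·19) = (7−1)·(19−1) = 6·18 = 108 = 2^2 · 3^3.
Divisors of 108: 1, 2, 3, 4, 6, 9, 12, 18, 27, 36, 54, 108.
Test each divisor d:
109^1 ≡ 109 (mod 133)
109^2 ≡ 44 (mod 133)
109^3 ≡ 8 (mod 133)
109^4 ≡ 74 (mod 133)
109^6 ≡ 64 (mod 133)
109^9 ≡ 113 (mod 133)
109^12 ≡ 106 (mod 133)
109^18 ≡ 1 (mod 133) ✓
The order of 109 is 18, so the subgroup it generates has 18 elements.
Index = |(Z/133Z)^×| / |⟨109⟩| = 108 / 18 = 6.

6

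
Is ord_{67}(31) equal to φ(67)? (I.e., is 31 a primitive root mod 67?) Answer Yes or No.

Yes

φ(67) = 67 − 1 = 66 = 2 · 3 · 11.
Test 31^(66/q) mod 67 for each prime factor q of 66:
31^33 ≡ 66 (mod 67)  [q = 2: ≢ 1 ✓]
31^22 ≡ 29 (mod 67)  [q = 3: ≢ 1 ✓]
31^6 ≡ 40 (mod 67)  [q = 11: ≢ 1 ✓]
Every test exponent gives a nontrivial residue, hence 31 generates the full group.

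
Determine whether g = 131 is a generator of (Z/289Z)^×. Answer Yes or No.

φ(289) = φ(17^2) = 17·(17−1) = 272 = 2^4 · 17.
An element g generates (Z/289Z)^× iff g^(272/q) ≢ 1 (mod 289) for each prime q ∈ {2, 17}.
131^136 ≡ 288 (mod 289)  [q = 2: ≢ 1 ✓]
131^16 ≡ 1 (mod 289)  [q = 17: ≡ 1 ✗]
131^16 ≡ 1 shows ord(131) | 16, strictly less than φ(289); not a primitive root.

No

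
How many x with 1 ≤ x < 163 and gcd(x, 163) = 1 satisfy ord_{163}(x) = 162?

φ(163) = 163 − 1 = 162 = 2 · 3^4.
(Z/163Z)^× is cyclic (|G| = 162); a cyclic group of order m has exactly φ(d) elements of each order d | m, and none otherwise.
162 = 2 · 3^4 divides 162, and φ(162) = 54.

54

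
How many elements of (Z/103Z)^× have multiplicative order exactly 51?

32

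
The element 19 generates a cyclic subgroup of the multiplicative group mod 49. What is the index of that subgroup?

7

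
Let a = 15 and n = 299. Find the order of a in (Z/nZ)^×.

132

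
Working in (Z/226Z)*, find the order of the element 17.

ord(17) | φ(226) = φ(2)·φ(113) = 1·112 = 112 = 2^4 · 7.
Divisors of 112: 1, 2, 4, 7, 8, 14, 16, 28, 56, 112.
Check 17^d mod 226 for each divisor in increasing order:
17^1 ≡ 17 (mod 226)
17^2 ≡ 63 (mod 226)
17^4 ≡ 127 (mod 226)
17^7 ≡ 191 (mod 226)
17^8 ≡ 83 (mod 226)
17^14 ≡ 95 (mod 226)
17^16 ≡ 109 (mod 226)
17^28 ≡ 211 (mod 226)
17^56 ≡ 225 (mod 226)
17^112 ≡ 1 (mod 226) ✓
The smallest such exponent is 112, so the order of 17 is 112.

112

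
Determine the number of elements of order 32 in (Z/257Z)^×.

φ(257) = 257 − 1 = 256 = 2^8.
In a cyclic group of order 256, there are φ(d) elements of order d for each divisor d of 256, and zero for non-divisors.
32 = 2^5 divides 256, and φ(32) = 16.

16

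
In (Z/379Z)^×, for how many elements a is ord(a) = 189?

108

φ(379) = 379 − 1 = 378 = 2 · 3^3 · 7.
In a cyclic group of order 378, there are φ(d) elements of order d for each divisor d of 378, and zero for non-divisors.
189 = 3^3 · 7 divides 378, and φ(189) = 108.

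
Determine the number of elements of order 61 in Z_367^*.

φ(367) = 367 − 1 = 366 = 2 · 3 · 61.
In a cyclic group of order 366, there are φ(d) elements of order d for each divisor d of 366, and zero for non-divisors.
61 | 366, and φ(61) = 61 − 1 = 60.

60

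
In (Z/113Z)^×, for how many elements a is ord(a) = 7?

6

φ(113) = 113 − 1 = 112 = 2^4 · 7.
Since (Z/113Z)^× is cyclic of order 112, the number of elements of order d is φ(d) when d | 112 and 0 otherwise.
7 | 112, and φ(7) = 7 − 1 = 6.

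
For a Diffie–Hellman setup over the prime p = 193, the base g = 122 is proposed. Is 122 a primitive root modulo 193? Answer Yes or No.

No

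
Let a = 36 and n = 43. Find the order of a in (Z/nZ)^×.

By Lagrange's theorem, ord_43(36) divides φ(43) = 43 − 1 = 42 = 2 · 3 · 7.
Divisors of 42: 1, 2, 3, 6, 7, 14, 21, 42.
Test each divisor d:
36^1 ≡ 36 (mod 43)
36^2 ≡ 6 (mod 43)
36^3 ≡ 1 (mod 43) ✓
Hence ord(36) = 3.

3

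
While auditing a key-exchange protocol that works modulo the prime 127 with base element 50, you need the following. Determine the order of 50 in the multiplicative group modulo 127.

The order of 50 must divide φ(127) = 127 − 1 = 126 = 2 · 3^2 · 7.
Divisors of 126: 1, 2, 3, 6, 7, 9, 14, 18, 21, 42, 63, 126.
Check 50^d mod 127 for each divisor in increasing order:
50^1 ≡ 50 (mod 127)
50^2 ≡ 87 (mod 127)
50^3 ≡ 32 (mod 127)
50^6 ≡ 8 (mod 127)
50^7 ≡ 19 (mod 127)
50^9 ≡ 2 (mod 127)
50^14 ≡ 107 (mod 127)
50^18 ≡ 4 (mod 127)
50^21 ≡ 1 (mod 127) ✓
Hence ord(50) = 21.

21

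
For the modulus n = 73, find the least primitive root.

5

φ(73) = 73 − 1 = 72 = 2^3 · 3^2.
g is a primitive root iff g^(72/q) ≢ 1 (mod 73) for each prime q ∈ {2, 3}.
g = 2: 2^36 ≡ 1 — hits 1, so not a primitive root.
g = 3: 3^36 ≡ 1 — hits 1, so not a primitive root.
g = 4: 4^36 ≡ 1 — hits 1, so not a primitive root.
g = 5: 5^36 ≡ 72; 5^24 ≡ 8 — none is 1, so 5 is a primitive root.
The smallest primitive root modulo 73 is 5.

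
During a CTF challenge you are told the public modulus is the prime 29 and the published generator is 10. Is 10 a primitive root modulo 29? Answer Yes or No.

φ(29) = 29 − 1 = 28 = 2^2 · 7.
10 is a primitive root mod 29 iff 10^(φ(29)/q) ≢ 1 for every prime q | φ(29), i.e. q ∈ {2, 7}.
10^14 ≡ 28 (mod 29)  [q = 2: ≢ 1 ✓]
10^4 ≡ 24 (mod 29)  [q = 7: ≢ 1 ✓]
Every test exponent gives a nontrivial residue, hence 10 generates the full group.

Yes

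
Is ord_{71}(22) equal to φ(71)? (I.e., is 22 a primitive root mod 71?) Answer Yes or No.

Yes

φ(71) = 71 − 1 = 70 = 2 · 5 · 7.
An element g generates (Z/71Z)^× iff g^(70/q) ≢ 1 (mod 71) for each prime q ∈ {2, 5, 7}.
22^35 ≡ 70 (mod 71)  [q = 2: ≢ 1 ✓]
22^14 ≡ 5 (mod 71)  [q = 5: ≢ 1 ✓]
22^10 ≡ 37 (mod 71)  [q = 7: ≢ 1 ✓]
None equal 1, so ord_71(22) = 70: 22 is a primitive root.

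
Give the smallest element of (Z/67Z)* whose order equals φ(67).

φ(67) = 67 − 1 = 66 = 2 · 3 · 11.
g is a primitive root iff g^(66/q) ≢ 1 (mod 67) for each prime q ∈ {2, 3, 11}.
g = 2: 2^33 ≡ 66; 2^22 ≡ 37; 2^6 ≡ 64 — none is 1, so 2 is a primitive root.
Hence the least primitive root of 67 is 2.

2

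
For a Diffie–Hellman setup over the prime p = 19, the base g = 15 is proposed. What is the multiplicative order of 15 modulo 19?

By Lagrange's theorem, ord_19(15) divides φ(19) = 19 − 1 = 18 = 2 · 3^2.
Divisors of 18: 1, 2, 3, 6, 9, 18.
Check 15^d mod 19 for each divisor in increasing order:
15^1 ≡ 15
15^2 ≡ 16
15^3 ≡ 12
15^6 ≡ 11
15^9 ≡ 18
15^18 ≡ 1
Hence ord(15) = 18.

18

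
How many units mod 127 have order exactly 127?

φ(127) = 127 − 1 = 126 = 2 · 3^2 · 7.
(Z/127Z)^× is cyclic (|G| = 126); a cyclic group of order m has exactly φ(d) elements of each order d | m, and none otherwise.
Here 126 is not a multiple of 127, so there are no elements of order 127.

0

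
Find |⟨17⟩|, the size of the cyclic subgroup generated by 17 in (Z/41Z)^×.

40

Since 17 ∈ (Z/41Z)^×, its order divides φ(41) = 41 − 1 = 40 = 2^3 · 5.
Divisors of 40: 1, 2, 4, 5, 8, 10, 20, 40.
Evaluate successive powers at the divisors of 40:
17^1 ≡ 17
17^2 ≡ 2
17^4 ≡ 4
17^5 ≡ 27
17^8 ≡ 16
17^10 ≡ 32
17^20 ≡ 40
17^40 ≡ 1
Therefore the multiplicative order of 17 modulo 41 is 40.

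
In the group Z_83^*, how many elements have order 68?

φ(83) = 83 − 1 = 82 = 2 · 41.
Since (Z/83Z)^× is cyclic of order 82, the number of elements of order d is φ(d) when d | 82 and 0 otherwise.
Here 82 is not a multiple of 68, so there are no elements of order 68.

0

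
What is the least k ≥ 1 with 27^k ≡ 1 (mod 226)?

112

ord(27) | φ(226) = φ(2)·φ(113) = 1·112 = 112 = 2^4 · 7.
Divisors of 112: 1, 2, 4, 7, 8, 14, 16, 28, 56, 112.
Test each divisor d:
27^1 ≡ 27
27^2 ≡ 51
27^4 ≡ 115
27^7 ≡ 155
27^8 ≡ 117
27^14 ≡ 69
27^16 ≡ 129
27^28 ≡ 15
27^56 ≡ 225
27^112 ≡ 1
The smallest such exponent is 112, so the order of 27 is 112.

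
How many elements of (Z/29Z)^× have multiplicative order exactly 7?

φ(29) = 29 − 1 = 28 = 2^2 · 7.
Since (Z/29Z)^× is cyclic of order 28, the number of elements of order d is φ(d) when d | 28 and 0 otherwise.
7 | 28, and φ(7) = 7 − 1 = 6.

6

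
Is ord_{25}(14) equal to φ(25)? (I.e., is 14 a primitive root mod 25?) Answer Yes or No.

φ(25) = φ(5^2) = 5·(5−1) = 20 = 2^2 · 5.
It suffices to check that the order of 14 is not a proper divisor of 20: compute 14^(20/q) for q ∈ {2, 5}.
14^10 ≡ 1 (mod 25)  [q = 2: ≡ 1 ✗]
14^4 ≡ 16 (mod 25)  [q = 5: ≢ 1 ✓]
Since 14^10 ≡ 1, the order of 14 divides 10 < 20, so 14 is not a primitive root.

No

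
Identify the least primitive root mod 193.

5

φ(193) = 193 − 1 = 192 = 2^6 · 3.
Test candidates g = 2, 3, … against the prime factors q ∈ {2, 3} of φ(193): g is a generator iff g^(192/q) ≢ 1 for every such q.
g = 2: 2^96 ≡ 1 — hits 1, so not a primitive root.
g = 3: 3^96 ≡ 1 — hits 1, so not a primitive root.
g = 4: 4^96 ≡ 1 — hits 1, so not a primitive root.
g = 5: 5^96 ≡ 192; 5^64 ≡ 84 — none is 1, so 5 is a primitive root.
Hence the least primitive root of 193 is 5.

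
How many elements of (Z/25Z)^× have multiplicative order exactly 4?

2

φ(25) = φ(5^2) = 5·(5−1) = 20 = 2^2 · 5.
In a cyclic group of order 20, there are φ(d) elements of order d for each divisor d of 20, and zero for non-divisors.
4 = 2^2 divides 20, and φ(4) = 2.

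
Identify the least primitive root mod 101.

2

φ(101) = 101 − 1 = 100 = 2^2 · 5^2.
g is a primitive root iff g^(100/q) ≢ 1 (mod 101) for each prime q ∈ {2, 5}.
g = 2: 2^50 ≡ 100; 2^20 ≡ 95 — none is 1, so 2 is a primitive root.
Hence the least primitive root of 101 is 2.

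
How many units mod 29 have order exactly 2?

φ(29) = 29 − 1 = 28 = 2^2 · 7.
In a cyclic group of order 28, there are φ(d) elements of order d for each divisor d of 28, and zero for non-divisors.
2 | 28, and φ(2) = 2 − 1 = 1.

1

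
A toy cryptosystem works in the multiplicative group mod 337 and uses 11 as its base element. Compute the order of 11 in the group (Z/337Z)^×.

112

ord(11) | φ(337) = 337 − 1 = 336 = 2^4 · 3 · 7.
Divisors of 336: 1, 2, 3, 4, 6, 7, 8, 12, 14, 16, 21, 24, 28, 42, 48, 56, 84, 112, 168, 336.
Check 11^d mod 337 for each divisor in increasing order:
11^1 ≡ 11
11^2 ≡ 121
11^3 ≡ 320
11^4 ≡ 150
11^6 ≡ 289
11^7 ≡ 146
11^8 ≡ 258
11^12 ≡ 282
11^14 ≡ 85
11^16 ≡ 175
11^21 ≡ 278
11^24 ≡ 329
11^28 ≡ 148
11^42 ≡ 111
11^48 ≡ 64
11^56 ≡ 336
11^84 ≡ 189
11^112 ≡ 1
The smallest such exponent is 112, so the order of 11 is 112.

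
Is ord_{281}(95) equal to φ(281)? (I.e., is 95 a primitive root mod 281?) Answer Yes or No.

φ(281) = 281 − 1 = 280 = 2^3 · 5 · 7.
It suffices to check that the order of 95 is not a proper divisor of 280: compute 95^(280/q) for q ∈ {2, 5, 7}.
95^140 ≡ 280 (mod 281)  [q = 2: ≢ 1 ✓]
95^56 ≡ 90 (mod 281)  [q = 5: ≢ 1 ✓]
95^40 ≡ 249 (mod 281)  [q = 7: ≢ 1 ✓]
Every test exponent gives a nontrivial residue, hence 95 generates the full group.

Yes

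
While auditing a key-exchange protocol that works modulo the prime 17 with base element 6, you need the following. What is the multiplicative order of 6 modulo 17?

16

ord(6) | φ(17) = 17 − 1 = 16 = 2^4.
Divisors of 16: 1, 2, 4, 8, 16.
Check 6^d mod 17 for each divisor in increasing order:
6^1 ≡ 6 (mod 17)
6^2 ≡ 2 (mod 17)
6^4 ≡ 4 (mod 17)
6^8 ≡ 16 (mod 17)
6^16 ≡ 1 (mod 17) ✓
The smallest such exponent is 16, so the order of 6 is 16.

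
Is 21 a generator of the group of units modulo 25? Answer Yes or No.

No

φ(25) = φ(5^2) = 5·(5−1) = 20 = 2^2 · 5.
An element g generates (Z/25Z)^× iff g^(20/q) ≢ 1 (mod 25) for each prime q ∈ {2, 5}.
21^10 ≡ 1 (mod 25)  [q = 2: ≡ 1 ✗]
21^4 ≡ 6 (mod 25)  [q = 5: ≢ 1 ✓]
The check at q = 2 fails, so 21 generates a proper subgroup.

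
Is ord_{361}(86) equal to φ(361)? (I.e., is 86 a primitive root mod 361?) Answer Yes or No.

Yes

φ(361) = φ(19^2) = 19·(19−1) = 342 = 2 · 3^2 · 19.
Test 86^(342/q) mod 361 for each prime factor q of 342:
86^171 ≡ 360 (mod 361)  [q = 2: ≢ 1 ✓]
86^114 ≡ 68 (mod 361)  [q = 3: ≢ 1 ✓]
86^18 ≡ 134 (mod 361)  [q = 19: ≢ 1 ✓]
Every test exponent gives a nontrivial residue, hence 86 generates the full group.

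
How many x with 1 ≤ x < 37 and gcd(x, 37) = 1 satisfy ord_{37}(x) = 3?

2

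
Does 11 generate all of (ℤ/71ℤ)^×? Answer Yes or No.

Yes

φ(71) = 71 − 1 = 70 = 2 · 5 · 7.
11 is a primitive root mod 71 iff 11^(φ(71)/q) ≢ 1 for every prime q | φ(71), i.e. q ∈ {2, 5, 7}.
11^35 ≡ 70 (mod 71)  [q = 2: ≢ 1 ✓]
11^14 ≡ 54 (mod 71)  [q = 5: ≢ 1 ✓]
11^10 ≡ 32 (mod 71)  [q = 7: ≢ 1 ✓]
All checks pass, so 11 has order 70 and is a primitive root modulo 71.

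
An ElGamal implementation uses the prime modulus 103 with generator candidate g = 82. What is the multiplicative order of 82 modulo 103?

By Lagrange's theorem, ord_103(82) divides φ(103) = 103 − 1 = 102 = 2 · 3 · 17.
Divisors of 102: 1, 2, 3, 6, 17, 34, 51, 102.
Check 82^d mod 103 for each divisor in increasing order:
82^1 ≡ 82
82^2 ≡ 29
82^3 ≡ 9
82^6 ≡ 81
82^17 ≡ 46
82^34 ≡ 56
82^51 ≡ 1
Therefore the multiplicative order of 82 modulo 103 is 51.

51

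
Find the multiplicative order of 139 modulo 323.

144

The order of 139 must divide φ(323) = φ(17·19) = (17−1)·(19−1) = 16·18 = 288 = 2^5 · 3^2.
Divisors of 288: 1, 2, 3, 4, 6, 8, 9, 12, 16, 18, 24, 32, 36, 48, 72, 96, 144, 288.
Check 139^d mod 323 for each divisor in increasing order:
139^1 ≡ 139 (mod 323)
139^2 ≡ 264 (mod 323)
139^3 ≡ 197 (mod 323)
139^4 ≡ 251 (mod 323)
139^6 ≡ 49 (mod 323)
139^8 ≡ 16 (mod 323)
139^9 ≡ 286 (mod 323)
139^12 ≡ 140 (mod 323)
139^16 ≡ 256 (mod 323)
139^18 ≡ 77 (mod 323)
139^24 ≡ 220 (mod 323)
139^32 ≡ 290 (mod 323)
139^36 ≡ 115 (mod 323)
139^48 ≡ 273 (mod 323)
139^72 ≡ 305 (mod 323)
139^96 ≡ 239 (mod 323)
139^144 ≡ 1 (mod 323) ✓
Therefore the multiplicative order of 139 modulo 323 is 144.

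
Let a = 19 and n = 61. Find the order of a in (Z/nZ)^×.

By Lagrange's theorem, ord_61(19) divides φ(61) = 61 − 1 = 60 = 2^2 · 3 · 5.
Divisors of 60: 1, 2, 3, 4, 5, 6, 10, 12, 15, 20, 30, 60.
Test each divisor d:
19^1 ≡ 19 (mod 61)
19^2 ≡ 56 (mod 61)
19^3 ≡ 27 (mod 61)
19^4 ≡ 25 (mod 61)
19^5 ≡ 48 (mod 61)
19^6 ≡ 58 (mod 61)
19^10 ≡ 47 (mod 61)
19^12 ≡ 9 (mod 61)
19^15 ≡ 60 (mod 61)
19^20 ≡ 13 (mod 61)
19^30 ≡ 1 (mod 61) ✓
Therefore the multiplicative order of 19 modulo 61 is 30.

30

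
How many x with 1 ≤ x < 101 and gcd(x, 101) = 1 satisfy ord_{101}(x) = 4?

2

φ(101) = 101 − 1 = 100 = 2^2 · 5^2.
Since (Z/101Z)^× is cyclic of order 100, the number of elements of order d is φ(d) when d | 100 and 0 otherwise.
4 = 2^2 divides 100, and φ(4) = 2.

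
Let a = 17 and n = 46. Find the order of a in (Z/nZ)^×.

22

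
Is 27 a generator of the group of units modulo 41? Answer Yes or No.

φ(41) = 41 − 1 = 40 = 2^3 · 5.
27 is a primitive root mod 41 iff 27^(φ(41)/q) ≢ 1 for every prime q | φ(41), i.e. q ∈ {2, 5}.
27^20 ≡ 40 (mod 41)  [q = 2: ≢ 1 ✓]
27^8 ≡ 1 (mod 41)  [q = 5: ≡ 1 ✗]
Since 27^8 ≡ 1, the order of 27 divides 8 < 40, so 27 is not a primitive root.

No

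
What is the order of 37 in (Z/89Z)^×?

The order of 37 must divide φ(89) = 89 − 1 = 88 = 2^3 · 11.
Divisors of 88: 1, 2, 4, 8, 11, 22, 44, 88.
Evaluate successive powers at the divisors of 88:
37^1 ≡ 37
37^2 ≡ 34
37^4 ≡ 88
37^8 ≡ 1
The smallest such exponent is 8, so the order of 37 is 8.

8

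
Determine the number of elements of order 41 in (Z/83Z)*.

40

φ(83) = 83 − 1 = 82 = 2 · 41.
Since (Z/83Z)^× is cyclic of order 82, the number of elements of order d is φ(d) when d | 82 and 0 otherwise.
41 | 82, and φ(41) = 41 − 1 = 40.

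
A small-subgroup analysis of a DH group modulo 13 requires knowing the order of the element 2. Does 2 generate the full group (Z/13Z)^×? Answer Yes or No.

Yes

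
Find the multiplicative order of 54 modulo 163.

81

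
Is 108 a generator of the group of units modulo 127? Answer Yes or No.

No

φ(127) = 127 − 1 = 126 = 2 · 3^2 · 7.
An element g generates (Z/127Z)^× iff g^(126/q) ≢ 1 (mod 127) for each prime q ∈ {2, 3, 7}.
108^63 ≡ 126 (mod 127)  [q = 2: ≢ 1 ✓]
108^42 ≡ 1 (mod 127)  [q = 3: ≡ 1 ✗]
108^18 ≡ 1 (mod 127)  [q = 7: ≡ 1 ✗]
The check at q = 3 fails, so 108 generates a proper subgroup.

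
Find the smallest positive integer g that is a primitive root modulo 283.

3

φ(283) = 283 − 1 = 282 = 2 · 3 · 47.
g is a primitive root iff g^(282/q) ≢ 1 (mod 283) for each prime q ∈ {2, 3, 47}.
g = 2: 2^141 ≡ 282; 2^94 ≡ 1 — hits 1, so not a primitive root.
g = 3: 3^141 ≡ 282; 3^94 ≡ 238; 3^6 ≡ 163 — none is 1, so 3 is a primitive root.
So 3 is the smallest generator of (Z/283Z)^×.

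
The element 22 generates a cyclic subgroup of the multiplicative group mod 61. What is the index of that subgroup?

4

ord(22) | φ(61) = 61 − 1 = 60 = 2^2 · 3 · 5.
Divisors of 60: 1, 2, 3, 4, 5, 6, 10, 12, 15, 20, 30, 60.
Test each divisor d:
22^1 ≡ 22 (mod 61)
22^2 ≡ 57 (mod 61)
22^3 ≡ 34 (mod 61)
22^4 ≡ 16 (mod 61)
22^5 ≡ 47 (mod 61)
22^6 ≡ 58 (mod 61)
22^10 ≡ 13 (mod 61)
22^12 ≡ 9 (mod 61)
22^15 ≡ 1 (mod 61) ✓
Thus |⟨22⟩| = ord(22) = 15.
[(Z/61Z)^× : ⟨22⟩] = 60/15 = 4.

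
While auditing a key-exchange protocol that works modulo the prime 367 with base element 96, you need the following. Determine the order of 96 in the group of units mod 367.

The order of 96 must divide φ(367) = 367 − 1 = 366 = 2 · 3 · 61.
Divisors of 366: 1, 2, 3, 6, 61, 122, 183, 366.
Evaluate successive powers at the divisors of 366:
96^1 ≡ 96 (mod 367)
96^2 ≡ 41 (mod 367)
96^3 ≡ 266 (mod 367)
96^6 ≡ 292 (mod 367)
96^61 ≡ 84 (mod 367)
96^122 ≡ 83 (mod 367)
96^183 ≡ 366 (mod 367)
96^366 ≡ 1 (mod 367) ✓
The smallest such exponent is 366, so the order of 96 is 366.

366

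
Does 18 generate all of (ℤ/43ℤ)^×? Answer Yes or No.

φ(43) = 43 − 1 = 42 = 2 · 3 · 7.
18 is a primitive root mod 43 iff 18^(φ(43)/q) ≢ 1 for every prime q | φ(43), i.e. q ∈ {2, 3, 7}.
18^21 ≡ 42 (mod 43)  [q = 2: ≢ 1 ✓]
18^14 ≡ 6 (mod 43)  [q = 3: ≢ 1 ✓]
18^6 ≡ 41 (mod 43)  [q = 7: ≢ 1 ✓]
Every test exponent gives a nontrivial residue, hence 18 generates the full group.

Yes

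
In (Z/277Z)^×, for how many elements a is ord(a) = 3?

φ(277) = 277 − 1 = 276 = 2^2 · 3 · 23.
In a cyclic group of order 276, there are φ(d) elements of order d for each divisor d of 276, and zero for non-divisors.
3 | 276, and φ(3) = 3 − 1 = 2.

2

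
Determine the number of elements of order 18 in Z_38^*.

φ(38) = φ(2)·φ(19) = 1·18 = 18 = 2 · 3^2.
(Z/38Z)^× is cyclic (|G| = 18); a cyclic group of order m has exactly φ(d) elements of each order d | m, and none otherwise.
18 = 2 · 3^2 divides 18, and φ(18) = 6.

6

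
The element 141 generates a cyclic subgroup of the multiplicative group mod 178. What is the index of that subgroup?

ord(141) | φ(178) = φ(2)·φ(89) = 1·88 = 88 = 2^3 · 11.
Divisors of 88: 1, 2, 4, 8, 11, 22, 44, 88.
Check 141^d mod 178 for each divisor in increasing order:
141^1 ≡ 141
141^2 ≡ 123
141^4 ≡ 177
141^8 ≡ 1
Thus |⟨141⟩| = ord(141) = 8.
Index = |(Z/178Z)^×| / |⟨141⟩| = 88 / 8 = 11.

11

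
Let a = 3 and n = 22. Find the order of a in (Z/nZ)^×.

The order of 3 must divide φ(22) = φ(2)·φ(11) = 1·10 = 10 = 2 · 5.
Divisors of 10: 1, 2, 5, 10.
Check 3^d mod 22 for each divisor in increasing order:
3^1 ≡ 3
3^2 ≡ 9
3^5 ≡ 1
The smallest such exponent is 5, so the order of 3 is 5.

5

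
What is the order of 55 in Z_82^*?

8

Since 55 ∈ (Z/82Z)^×, its order divides φ(82) = φ(2)·φ(41) = 1·40 = 40 = 2^3 · 5.
Divisors of 40: 1, 2, 4, 5, 8, 10, 20, 40.
Test each divisor d:
55^1 ≡ 55 (mod 82)
55^2 ≡ 73 (mod 82)
55^4 ≡ 81 (mod 82)
55^5 ≡ 27 (mod 82)
55^8 ≡ 1 (mod 82) ✓
So ord_82(55) = 8.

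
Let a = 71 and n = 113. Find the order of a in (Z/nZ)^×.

16

By Lagrange's theorem, ord_113(71) divides φ(113) = 113 − 1 = 112 = 2^4 · 7.
Divisors of 112: 1, 2, 4, 7, 8, 14, 16, 28, 56, 112.
Evaluate successive powers at the divisors of 112:
71^1 ≡ 71
71^2 ≡ 69
71^4 ≡ 15
71^7 ≡ 35
71^8 ≡ 112
71^14 ≡ 95
71^16 ≡ 1
The smallest such exponent is 16, so the order of 71 is 16.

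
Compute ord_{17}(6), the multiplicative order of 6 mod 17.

16

By Lagrange's theorem, ord_17(6) divides φ(17) = 17 − 1 = 16 = 2^4.
Divisors of 16: 1, 2, 4, 8, 16.
Evaluate successive powers at the divisors of 16:
6^1 ≡ 6 (mod 17)
6^2 ≡ 2 (mod 17)
6^4 ≡ 4 (mod 17)
6^8 ≡ 16 (mod 17)
6^16 ≡ 1 (mod 17) ✓
So ord_17(6) = 16.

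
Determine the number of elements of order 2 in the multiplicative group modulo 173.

1

φ(173) = 173 − 1 = 172 = 2^2 · 43.
(Z/173Z)^× is cyclic (|G| = 172); a cyclic group of order m has exactly φ(d) elements of each order d | m, and none otherwise.
2 | 172, and φ(2) = 2 − 1 = 1.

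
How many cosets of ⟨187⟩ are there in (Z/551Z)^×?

ord(187) | φ(551) = φ(19·29) = (19−1)·(29−1) = 18·28 = 504 = 2^3 · 3^2 · 7.
Divisors of 504: 1, 2, 3, 4, 6, 7, 8, 9, 12, 14, 18, 21, 24, 28, 36, 42, 56, 63, 72, 84, 126, 168, 252, 504.
Compute 187^d (mod 551) for the divisors d until we hit 1:
187^1 ≡ 187
187^2 ≡ 256
187^3 ≡ 486
187^4 ≡ 518
187^6 ≡ 368
187^7 ≡ 492
187^8 ≡ 538
187^9 ≡ 324
187^12 ≡ 429
187^14 ≡ 175
187^18 ≡ 286
187^21 ≡ 144
187^24 ≡ 7
187^28 ≡ 320
187^36 ≡ 248
187^42 ≡ 349
187^56 ≡ 465
187^63 ≡ 115
187^72 ≡ 343
187^84 ≡ 30
187^126 ≡ 1
The order of 187 is 126, so the subgroup it generates has 126 elements.
The index is φ(551) / ord(187) = 504 / 126 = 4.

4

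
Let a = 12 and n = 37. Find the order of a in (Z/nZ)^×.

9

The order of 12 must divide φ(37) = 37 − 1 = 36 = 2^2 · 3^2.
Divisors of 36: 1, 2, 3, 4, 6, 9, 12, 18, 36.
Compute 12^d (mod 37) for the divisors d until we hit 1:
12^1 ≡ 12
12^2 ≡ 33
12^3 ≡ 26
12^4 ≡ 16
12^6 ≡ 10
12^9 ≡ 1
Therefore the multiplicative order of 12 modulo 37 is 9.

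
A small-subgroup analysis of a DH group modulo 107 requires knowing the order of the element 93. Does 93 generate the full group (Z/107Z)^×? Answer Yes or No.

Yes

φ(107) = 107 − 1 = 106 = 2 · 53.
It suffices to check that the order of 93 is not a proper divisor of 106: compute 93^(106/q) for q ∈ {2, 53}.
93^53 ≡ 106 (mod 107)  [q = 2: ≢ 1 ✓]
93^2 ≡ 89 (mod 107)  [q = 53: ≢ 1 ✓]
Every test exponent gives a nontrivial residue, hence 93 generates the full group.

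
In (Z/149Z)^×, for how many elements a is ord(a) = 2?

φ(149) = 149 − 1 = 148 = 2^2 · 37.
(Z/149Z)^× is cyclic (|G| = 148); a cyclic group of order m has exactly φ(d) elements of each order d | m, and none otherwise.
2 | 148, and φ(2) = 2 − 1 = 1.

1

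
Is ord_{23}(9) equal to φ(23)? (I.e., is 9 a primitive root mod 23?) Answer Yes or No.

No

φ(23) = 23 − 1 = 22 = 2 · 11.
It suffices to check that the order of 9 is not a proper divisor of 22: compute 9^(22/q) for q ∈ {2, 11}.
9^11 ≡ 1 (mod 23)  [q = 2: ≡ 1 ✗]
9^2 ≡ 12 (mod 23)  [q = 11: ≢ 1 ✓]
9^11 ≡ 1 shows ord(9) | 11, strictly less than φ(23); not a primitive root.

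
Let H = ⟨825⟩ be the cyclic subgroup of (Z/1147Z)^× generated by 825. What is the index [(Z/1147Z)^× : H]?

36

Since 825 ∈ (Z/1147Z)^×, its order divides φ(1147) = φ(31·37) = (31−1)·(37−1) = 30·36 = 1080 = 2^3 · 3^3 · 5.
Divisors of 1080: 1, 2, 3, 4, 5, 6, 8, 9, 10, 12, 15, 18, 20, 24, 27, 30, 36, 40, 45, 54, 60, 72, 90, 108, 120, 135, 180, 216, 270, 360, 540, 1080.
Evaluate successive powers at the divisors of 1080:
825^1 ≡ 825
825^2 ≡ 454
825^3 ≡ 628
825^4 ≡ 803
825^5 ≡ 656
825^6 ≡ 963
825^8 ≡ 195
825^9 ≡ 295
825^10 ≡ 211
825^12 ≡ 593
825^15 ≡ 776
825^18 ≡ 1000
825^20 ≡ 935
825^24 ≡ 667
825^27 ≡ 221
825^30 ≡ 1
Thus |⟨825⟩| = ord(825) = 30.
The index is φ(1147) / ord(825) = 1080 / 30 = 36.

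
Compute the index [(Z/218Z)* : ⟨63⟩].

36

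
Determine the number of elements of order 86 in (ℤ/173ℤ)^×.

42

φ(173) = 173 − 1 = 172 = 2^2 · 43.
(Z/173Z)^× is cyclic (|G| = 172); a cyclic group of order m has exactly φ(d) elements of each order d | m, and none otherwise.
86 = 2 · 43 divides 172, and φ(86) = 42.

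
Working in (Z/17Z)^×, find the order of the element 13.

4

The order of 13 must divide φ(17) = 17 − 1 = 16 = 2^4.
Divisors of 16: 1, 2, 4, 8, 16.
Test each divisor d:
13^1 ≡ 13
13^2 ≡ 16
13^4 ≡ 1
Hence ord(13) = 4.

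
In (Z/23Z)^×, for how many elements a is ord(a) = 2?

φ(23) = 23 − 1 = 22 = 2 · 11.
(Z/23Z)^× is cyclic (|G| = 22); a cyclic group of order m has exactly φ(d) elements of each order d | m, and none otherwise.
2 | 22, and φ(2) = 2 − 1 = 1.

1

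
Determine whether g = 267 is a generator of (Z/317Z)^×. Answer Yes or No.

Yes

φ(317) = 317 − 1 = 316 = 2^2 · 79.
It suffices to check that the order of 267 is not a proper divisor of 316: compute 267^(316/q) for q ∈ {2, 79}.
267^158 ≡ 316 (mod 317)  [q = 2: ≢ 1 ✓]
267^4 ≡ 28 (mod 317)  [q = 79: ≢ 1 ✓]
None equal 1, so ord_317(267) = 316: 267 is a primitive root.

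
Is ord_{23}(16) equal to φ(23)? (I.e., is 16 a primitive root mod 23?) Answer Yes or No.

No

φ(23) = 23 − 1 = 22 = 2 · 11.
Test 16^(22/q) mod 23 for each prime factor q of 22:
16^11 ≡ 1 (mod 23)  [q = 2: ≡ 1 ✗]
16^2 ≡ 3 (mod 23)  [q = 11: ≢ 1 ✓]
Since 16^11 ≡ 1, the order of 16 divides 11 < 22, so 16 is not a primitive root.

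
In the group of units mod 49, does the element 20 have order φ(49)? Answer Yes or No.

No

φ(49) = φ(7^2) = 7·(7−1) = 42 = 2 · 3 · 7.
20 is a primitive root mod 49 iff 20^(φ(49)/q) ≢ 1 for every prime q | φ(49), i.e. q ∈ {2, 3, 7}.
20^21 ≡ 48 (mod 49)  [q = 2: ≢ 1 ✓]
20^14 ≡ 1 (mod 49)  [q = 3: ≡ 1 ✗]
20^6 ≡ 22 (mod 49)  [q = 7: ≢ 1 ✓]
20^14 ≡ 1 shows ord(20) | 14, strictly less than φ(49); not a primitive root.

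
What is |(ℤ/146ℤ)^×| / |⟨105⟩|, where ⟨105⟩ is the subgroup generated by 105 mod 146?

ord(105) | φ(146) = φ(2)·φ(73) = 1·72 = 72 = 2^3 · 3^2.
Divisors of 72: 1, 2, 3, 4, 6, 8, 9, 12, 18, 24, 36, 72.
Check 105^d mod 146 for each divisor in increasing order:
105^1 ≡ 105 (mod 146)
105^2 ≡ 75 (mod 146)
105^3 ≡ 137 (mod 146)
105^4 ≡ 77 (mod 146)
105^6 ≡ 81 (mod 146)
105^8 ≡ 89 (mod 146)
105^9 ≡ 1 (mod 146) ✓
Thus |⟨105⟩| = ord(105) = 9.
[(Z/146Z)^× : ⟨105⟩] = 72/9 = 8.

8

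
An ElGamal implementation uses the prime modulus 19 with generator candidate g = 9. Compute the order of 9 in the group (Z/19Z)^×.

9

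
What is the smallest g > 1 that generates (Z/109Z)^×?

6

φ(109) = 109 − 1 = 108 = 2^2 · 3^3.
g is a primitive root iff g^(108/q) ≢ 1 (mod 109) for each prime q ∈ {2, 3}.
g = 2: 2^54 ≡ 108; 2^36 ≡ 1 — hits 1, so not a primitive root.
g = 3: 3^54 ≡ 1 — hits 1, so not a primitive root.
g = 4: 4^54 ≡ 1 — hits 1, so not a primitive root.
g = 5: 5^54 ≡ 1 — hits 1, so not a primitive root.
g = 6: 6^54 ≡ 108; 6^36 ≡ 63 — none is 1, so 6 is a primitive root.
Hence the least primitive root of 109 is 6.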